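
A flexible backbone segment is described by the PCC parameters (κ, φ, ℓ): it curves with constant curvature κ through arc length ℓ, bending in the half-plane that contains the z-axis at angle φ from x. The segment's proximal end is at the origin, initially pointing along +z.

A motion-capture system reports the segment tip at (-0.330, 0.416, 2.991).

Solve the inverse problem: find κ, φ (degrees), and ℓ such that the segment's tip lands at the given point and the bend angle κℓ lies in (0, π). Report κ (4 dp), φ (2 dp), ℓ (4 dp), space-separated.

ρ = √(x²+y²) = √(-0.330² + 0.416²) = 0.53100
φ = atan2(y, x) mod 360° = atan2(0.416, -0.330) = 128.4239°
|p|² = ρ² + z² = 0.53100² + 2.991² = 9.22804
κ = 2ρ / |p|² = 2×0.53100 / 9.22804 = 0.11508
θ = 2·atan2(ρ, z) = 2·atan2(0.53100, 2.991) = 0.35140 rad
ℓ = θ/κ = 0.35140/0.11508 = 3.05345

0.1151 128.42 3.0535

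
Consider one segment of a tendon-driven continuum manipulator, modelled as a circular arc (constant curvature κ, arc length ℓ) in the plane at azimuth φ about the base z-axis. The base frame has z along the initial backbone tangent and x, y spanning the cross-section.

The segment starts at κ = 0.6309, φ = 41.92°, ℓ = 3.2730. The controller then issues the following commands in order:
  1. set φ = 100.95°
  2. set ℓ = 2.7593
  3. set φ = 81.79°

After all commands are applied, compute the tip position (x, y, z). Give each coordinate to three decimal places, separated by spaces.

initial: κ=0.6309, φ=41.92°, ℓ=3.2730
cmd 1: set φ=100.95° → (κ,φ,ℓ)=(0.6309,100.95°,3.2730) → tip=(-0.4439,2.2942,1.3954)
cmd 2: set ℓ=2.7593 → (κ,φ,ℓ)=(0.6309,100.95°,2.7593) → tip=(-0.3520,1.8195,1.5622)
cmd 3: set φ=81.79° → (κ,φ,ℓ)=(0.6309,81.79°,2.7593) → tip=(0.2646,1.8343,1.5622)

0.265 1.834 1.562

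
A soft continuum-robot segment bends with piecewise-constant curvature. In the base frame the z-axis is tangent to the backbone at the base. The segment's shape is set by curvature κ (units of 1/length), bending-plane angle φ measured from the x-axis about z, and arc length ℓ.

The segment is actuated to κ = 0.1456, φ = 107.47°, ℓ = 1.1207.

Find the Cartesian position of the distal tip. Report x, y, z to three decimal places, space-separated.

-0.027 0.087 1.116

θ = κ·ℓ = 0.1456 × 1.1207 = 0.16317 rad
ρ = (1 − cos θ)/κ = (1 − 0.98672)/0.1456 = 0.09123
z = sin θ / κ = 0.16245/0.1456 = 1.11573
x = ρ cos φ = 0.09123 × cos(107.47°) = -0.02739
y = ρ sin φ = 0.09123 × sin(107.47°) = 0.08702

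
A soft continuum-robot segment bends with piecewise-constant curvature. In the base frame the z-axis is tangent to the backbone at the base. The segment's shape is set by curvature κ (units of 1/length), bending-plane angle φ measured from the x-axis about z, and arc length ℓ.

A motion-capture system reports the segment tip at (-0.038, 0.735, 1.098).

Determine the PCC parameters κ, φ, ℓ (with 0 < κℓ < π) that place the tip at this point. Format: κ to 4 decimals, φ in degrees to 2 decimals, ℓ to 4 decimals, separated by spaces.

0.8424 92.96 1.4019

ρ = √(x²+y²) = √(-0.038² + 0.735²) = 0.73598
φ = atan2(y, x) mod 360° = atan2(0.735, -0.038) = 92.9596°
|p|² = ρ² + z² = 0.73598² + 1.098² = 1.74727
κ = 2ρ / |p|² = 2×0.73598 / 1.74727 = 0.84243
θ = 2·atan2(ρ, z) = 2·atan2(0.73598, 1.098) = 1.18102 rad
ℓ = θ/κ = 1.18102/0.84243 = 1.40191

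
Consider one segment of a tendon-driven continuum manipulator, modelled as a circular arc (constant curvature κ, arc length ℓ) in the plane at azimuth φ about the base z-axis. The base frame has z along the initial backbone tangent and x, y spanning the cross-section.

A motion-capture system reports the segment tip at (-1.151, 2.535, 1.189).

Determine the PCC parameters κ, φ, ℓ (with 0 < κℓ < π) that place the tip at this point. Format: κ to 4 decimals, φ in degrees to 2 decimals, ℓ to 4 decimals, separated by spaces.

0.6076 114.42 3.8422

ρ = √(x²+y²) = √(-1.151² + 2.535²) = 2.78407
φ = atan2(y, x) mod 360° = atan2(2.535, -1.151) = 114.4201°
|p|² = ρ² + z² = 2.78407² + 1.189² = 9.16475
κ = 2ρ / |p|² = 2×2.78407 / 9.16475 = 0.60756
θ = 2·atan2(ρ, z) = 2·atan2(2.78407, 1.189) = 2.33434 rad
ℓ = θ/κ = 2.33434/0.60756 = 3.84216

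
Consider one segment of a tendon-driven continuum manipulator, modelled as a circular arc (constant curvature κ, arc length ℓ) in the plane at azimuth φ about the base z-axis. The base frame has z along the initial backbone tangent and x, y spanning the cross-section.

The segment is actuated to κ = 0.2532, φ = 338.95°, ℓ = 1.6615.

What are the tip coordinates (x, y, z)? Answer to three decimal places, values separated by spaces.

θ = κ·ℓ = 0.2532 × 1.6615 = 0.42069 rad
ρ = (1 − cos θ)/κ = (1 − 0.91281)/0.2532 = 0.34437
z = sin θ / κ = 0.40839/0.2532 = 1.61292
x = ρ cos φ = 0.34437 × cos(338.95°) = 0.32139
y = ρ sin φ = 0.34437 × sin(338.95°) = -0.12369

0.321 -0.124 1.613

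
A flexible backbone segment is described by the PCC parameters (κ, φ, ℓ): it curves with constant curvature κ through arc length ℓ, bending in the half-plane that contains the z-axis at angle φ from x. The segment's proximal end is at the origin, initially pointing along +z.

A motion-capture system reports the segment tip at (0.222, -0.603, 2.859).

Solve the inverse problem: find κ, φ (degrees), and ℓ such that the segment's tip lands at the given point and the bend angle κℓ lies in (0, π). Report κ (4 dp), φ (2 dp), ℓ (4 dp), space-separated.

0.1497 290.21 2.9543

ρ = √(x²+y²) = √(0.222² + -0.603²) = 0.64257
φ = atan2(y, x) mod 360° = atan2(-0.603, 0.222) = 290.2116°
|p|² = ρ² + z² = 0.64257² + 2.859² = 8.58677
κ = 2ρ / |p|² = 2×0.64257 / 8.58677 = 0.14966
θ = 2·atan2(ρ, z) = 2·atan2(0.64257, 2.859) = 0.44216 rad
ℓ = θ/κ = 0.44216/0.14966 = 2.95433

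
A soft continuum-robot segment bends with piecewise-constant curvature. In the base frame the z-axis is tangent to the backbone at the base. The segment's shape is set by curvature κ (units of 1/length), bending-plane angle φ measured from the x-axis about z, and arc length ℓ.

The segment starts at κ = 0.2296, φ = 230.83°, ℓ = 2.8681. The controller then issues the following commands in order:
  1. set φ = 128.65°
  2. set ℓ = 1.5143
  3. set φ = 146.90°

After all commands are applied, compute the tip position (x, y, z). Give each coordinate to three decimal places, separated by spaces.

initial: κ=0.2296, φ=230.83°, ℓ=2.8681
cmd 1: set φ=128.65° → (κ,φ,ℓ)=(0.2296,128.65°,2.8681) → tip=(-0.5688,0.7112,2.6653)
cmd 2: set ℓ=1.5143 → (κ,φ,ℓ)=(0.2296,128.65°,1.5143) → tip=(-0.1628,0.2035,1.4840)
cmd 3: set φ=146.90° → (κ,φ,ℓ)=(0.2296,146.90°,1.5143) → tip=(-0.2183,0.1423,1.4840)

-0.218 0.142 1.484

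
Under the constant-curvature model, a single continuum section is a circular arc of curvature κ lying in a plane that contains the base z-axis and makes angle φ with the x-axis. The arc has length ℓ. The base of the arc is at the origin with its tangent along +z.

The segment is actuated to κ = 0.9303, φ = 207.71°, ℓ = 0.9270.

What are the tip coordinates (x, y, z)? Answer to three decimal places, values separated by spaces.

θ = κ·ℓ = 0.9303 × 0.9270 = 0.86239 rad
ρ = (1 − cos θ)/κ = (1 − 0.65063)/0.9303 = 0.37555
z = sin θ / κ = 0.75940/0.9303 = 0.81629
x = ρ cos φ = 0.37555 × cos(207.71°) = -0.33248
y = ρ sin φ = 0.37555 × sin(207.71°) = -0.17463

-0.332 -0.175 0.816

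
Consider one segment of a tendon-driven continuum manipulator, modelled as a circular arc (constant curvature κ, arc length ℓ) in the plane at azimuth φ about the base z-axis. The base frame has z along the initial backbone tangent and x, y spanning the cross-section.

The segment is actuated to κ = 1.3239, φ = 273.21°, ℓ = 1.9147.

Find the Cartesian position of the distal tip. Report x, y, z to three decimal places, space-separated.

0.077 -1.374 0.431

θ = κ·ℓ = 1.3239 × 1.9147 = 2.53487 rad
ρ = (1 − cos θ)/κ = (1 − -0.82152)/1.3239 = 1.37588
z = sin θ / κ = 0.57018/1.3239 = 0.43068
x = ρ cos φ = 1.37588 × cos(273.21°) = 0.07704
y = ρ sin φ = 1.37588 × sin(273.21°) = -1.37372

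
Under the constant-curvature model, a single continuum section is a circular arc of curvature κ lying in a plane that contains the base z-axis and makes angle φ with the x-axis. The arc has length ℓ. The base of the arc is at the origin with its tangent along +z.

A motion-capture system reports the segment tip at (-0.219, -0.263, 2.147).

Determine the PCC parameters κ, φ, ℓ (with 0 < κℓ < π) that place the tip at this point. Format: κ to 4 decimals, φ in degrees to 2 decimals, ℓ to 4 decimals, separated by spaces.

ρ = √(x²+y²) = √(-0.219² + -0.263²) = 0.34224
φ = atan2(y, x) mod 360° = atan2(-0.263, -0.219) = 230.2159°
|p|² = ρ² + z² = 0.34224² + 2.147² = 4.72674
κ = 2ρ / |p|² = 2×0.34224 / 4.72674 = 0.14481
θ = 2·atan2(ρ, z) = 2·atan2(0.34224, 2.147) = 0.31615 rad
ℓ = θ/κ = 0.31615/0.14481 = 2.18319

0.1448 230.22 2.1832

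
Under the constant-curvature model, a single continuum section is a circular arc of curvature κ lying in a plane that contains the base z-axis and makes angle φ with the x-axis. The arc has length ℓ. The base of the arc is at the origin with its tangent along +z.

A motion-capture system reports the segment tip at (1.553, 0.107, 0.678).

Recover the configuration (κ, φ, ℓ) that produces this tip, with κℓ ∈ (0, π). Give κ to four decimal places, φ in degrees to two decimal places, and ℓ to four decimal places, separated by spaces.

1.0799 3.94 2.1484

ρ = √(x²+y²) = √(1.553² + 0.107²) = 1.55668
φ = atan2(y, x) mod 360° = atan2(0.107, 1.553) = 3.9414°
|p|² = ρ² + z² = 1.55668² + 0.678² = 2.88294
κ = 2ρ / |p|² = 2×1.55668 / 2.88294 = 1.07993
θ = 2·atan2(ρ, z) = 2·atan2(1.55668, 0.678) = 2.32006 rad
ℓ = θ/κ = 2.32006/1.07993 = 2.14835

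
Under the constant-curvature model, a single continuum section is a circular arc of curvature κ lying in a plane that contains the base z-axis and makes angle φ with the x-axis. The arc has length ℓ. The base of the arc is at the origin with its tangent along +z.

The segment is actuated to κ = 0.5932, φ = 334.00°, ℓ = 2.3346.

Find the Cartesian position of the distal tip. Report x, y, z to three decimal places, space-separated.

θ = κ·ℓ = 0.5932 × 2.3346 = 1.38488 rad
ρ = (1 − cos θ)/κ = (1 − 0.18484)/0.5932 = 1.37417
z = sin θ / κ = 0.98277/0.5932 = 1.65672
x = ρ cos φ = 1.37417 × cos(334.00°) = 1.23510
y = ρ sin φ = 1.37417 × sin(334.00°) = -0.60240

1.235 -0.602 1.657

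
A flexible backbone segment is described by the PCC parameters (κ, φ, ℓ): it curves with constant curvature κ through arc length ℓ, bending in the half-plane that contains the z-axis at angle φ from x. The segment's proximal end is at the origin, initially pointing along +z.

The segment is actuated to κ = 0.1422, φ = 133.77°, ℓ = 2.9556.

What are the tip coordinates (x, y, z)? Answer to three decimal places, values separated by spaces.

-0.423 0.442 2.869

θ = κ·ℓ = 0.1422 × 2.9556 = 0.42029 rad
ρ = (1 − cos θ)/κ = (1 − 0.91297)/0.1422 = 0.61201
z = sin θ / κ = 0.40802/0.1422 = 2.86935
x = ρ cos φ = 0.61201 × cos(133.77°) = -0.42337
y = ρ sin φ = 0.61201 × sin(133.77°) = 0.44195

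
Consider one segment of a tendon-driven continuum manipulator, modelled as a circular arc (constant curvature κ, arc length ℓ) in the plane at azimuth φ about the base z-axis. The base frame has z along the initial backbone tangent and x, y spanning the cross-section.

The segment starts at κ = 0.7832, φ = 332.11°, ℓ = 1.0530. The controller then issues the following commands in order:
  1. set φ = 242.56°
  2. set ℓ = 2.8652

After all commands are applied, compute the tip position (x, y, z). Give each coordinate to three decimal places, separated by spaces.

-0.955 -1.840 0.998

initial: κ=0.7832, φ=332.11°, ℓ=1.0530
cmd 1: set φ=242.56° → (κ,φ,ℓ)=(0.7832,242.56°,1.0530) → tip=(-0.1890,-0.3640,0.9376)
cmd 2: set ℓ=2.8652 → (κ,φ,ℓ)=(0.7832,242.56°,2.8652) → tip=(-0.9552,-1.8397,0.9982)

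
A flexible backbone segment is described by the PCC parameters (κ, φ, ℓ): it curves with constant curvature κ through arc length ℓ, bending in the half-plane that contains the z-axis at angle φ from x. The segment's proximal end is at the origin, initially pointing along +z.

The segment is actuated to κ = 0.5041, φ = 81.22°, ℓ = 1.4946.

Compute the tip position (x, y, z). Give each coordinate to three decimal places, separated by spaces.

0.082 0.531 1.357

θ = κ·ℓ = 0.5041 × 1.4946 = 0.75343 rad
ρ = (1 − cos θ)/κ = (1 − 0.72935)/0.5041 = 0.53690
z = sin θ / κ = 0.68414/0.5041 = 1.35716
x = ρ cos φ = 0.53690 × cos(81.22°) = 0.08195
y = ρ sin φ = 0.53690 × sin(81.22°) = 0.53061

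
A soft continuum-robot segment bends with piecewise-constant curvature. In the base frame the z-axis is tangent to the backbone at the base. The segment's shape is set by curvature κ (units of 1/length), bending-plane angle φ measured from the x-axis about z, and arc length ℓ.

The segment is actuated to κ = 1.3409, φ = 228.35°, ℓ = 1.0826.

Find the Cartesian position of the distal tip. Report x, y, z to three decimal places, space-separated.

-0.437 -0.491 0.740

θ = κ·ℓ = 1.3409 × 1.0826 = 1.45166 rad
ρ = (1 − cos θ)/κ = (1 − 0.11886)/1.3409 = 0.65713
z = sin θ / κ = 0.99291/1.3409 = 0.74048
x = ρ cos φ = 0.65713 × cos(228.35°) = -0.43671
y = ρ sin φ = 0.65713 × sin(228.35°) = -0.49102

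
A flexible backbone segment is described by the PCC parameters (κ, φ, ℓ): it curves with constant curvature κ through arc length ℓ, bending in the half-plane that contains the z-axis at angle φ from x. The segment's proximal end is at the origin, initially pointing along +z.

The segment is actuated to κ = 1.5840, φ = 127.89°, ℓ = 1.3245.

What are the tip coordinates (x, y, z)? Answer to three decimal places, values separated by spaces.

θ = κ·ℓ = 1.5840 × 1.3245 = 2.09801 rad
ρ = (1 − cos θ)/κ = (1 − -0.50313)/1.5840 = 0.94894
z = sin θ / κ = 0.86421/1.5840 = 0.54559
x = ρ cos φ = 0.94894 × cos(127.89°) = -0.58279
y = ρ sin φ = 0.94894 × sin(127.89°) = 0.74890

-0.583 0.749 0.546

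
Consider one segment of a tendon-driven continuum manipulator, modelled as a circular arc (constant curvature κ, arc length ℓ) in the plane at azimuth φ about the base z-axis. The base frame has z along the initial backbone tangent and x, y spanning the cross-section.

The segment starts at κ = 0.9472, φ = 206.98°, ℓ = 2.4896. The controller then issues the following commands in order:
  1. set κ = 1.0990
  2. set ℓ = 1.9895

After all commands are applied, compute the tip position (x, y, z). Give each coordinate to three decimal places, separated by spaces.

-1.279 -0.651 0.743

initial: κ=0.9472, φ=206.98°, ℓ=2.4896
cmd 1: set κ=1.0990 → (κ,φ,ℓ)=(1.0990,206.98°,2.4896) → tip=(-1.5560,-0.7921,0.3590)
cmd 2: set ℓ=1.9895 → (κ,φ,ℓ)=(1.0990,206.98°,1.9895) → tip=(-1.2792,-0.6512,0.7428)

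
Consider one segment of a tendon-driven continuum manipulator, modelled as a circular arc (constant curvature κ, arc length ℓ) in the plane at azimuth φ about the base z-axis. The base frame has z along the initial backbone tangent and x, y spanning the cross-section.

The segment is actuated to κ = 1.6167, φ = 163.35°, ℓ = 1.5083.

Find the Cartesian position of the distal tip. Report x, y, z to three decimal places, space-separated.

θ = κ·ℓ = 1.6167 × 1.5083 = 2.43847 rad
ρ = (1 − cos θ)/κ = (1 − -0.76283)/1.6167 = 1.09039
z = sin θ / κ = 0.64660/1.6167 = 0.39995
x = ρ cos φ = 1.09039 × cos(163.35°) = -1.04467
y = ρ sin φ = 1.09039 × sin(163.35°) = 0.31242

-1.045 0.312 0.400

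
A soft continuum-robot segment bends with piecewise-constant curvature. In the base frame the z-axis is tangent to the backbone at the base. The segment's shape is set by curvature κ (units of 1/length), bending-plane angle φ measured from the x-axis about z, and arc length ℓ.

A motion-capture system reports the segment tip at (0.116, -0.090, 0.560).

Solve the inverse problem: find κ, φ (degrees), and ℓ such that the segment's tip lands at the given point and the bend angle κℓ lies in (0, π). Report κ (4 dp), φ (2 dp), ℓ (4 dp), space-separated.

0.8761 322.19 0.5853

ρ = √(x²+y²) = √(0.116² + -0.090²) = 0.14682
φ = atan2(y, x) mod 360° = atan2(-0.090, 0.116) = 322.1935°
|p|² = ρ² + z² = 0.14682² + 0.560² = 0.33516
κ = 2ρ / |p|² = 2×0.14682 / 0.33516 = 0.87613
θ = 2·atan2(ρ, z) = 2·atan2(0.14682, 0.560) = 0.51281 rad
ℓ = θ/κ = 0.51281/0.87613 = 0.58532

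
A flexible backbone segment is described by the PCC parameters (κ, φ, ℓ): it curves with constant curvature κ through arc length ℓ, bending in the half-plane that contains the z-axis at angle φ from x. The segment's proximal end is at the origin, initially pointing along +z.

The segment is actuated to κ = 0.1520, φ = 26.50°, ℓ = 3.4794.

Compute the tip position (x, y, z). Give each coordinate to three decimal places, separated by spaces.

θ = κ·ℓ = 0.1520 × 3.4794 = 0.52887 rad
ρ = (1 − cos θ)/κ = (1 − 0.86338)/0.1520 = 0.89883
z = sin θ / κ = 0.50456/0.1520 = 3.31945
x = ρ cos φ = 0.89883 × cos(26.50°) = 0.80439
y = ρ sin φ = 0.89883 × sin(26.50°) = 0.40105

0.804 0.401 3.319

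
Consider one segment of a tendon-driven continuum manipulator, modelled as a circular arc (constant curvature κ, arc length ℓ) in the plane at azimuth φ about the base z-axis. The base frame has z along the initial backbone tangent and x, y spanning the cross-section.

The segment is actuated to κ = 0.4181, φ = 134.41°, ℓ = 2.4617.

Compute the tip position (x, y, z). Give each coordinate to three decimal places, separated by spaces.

-0.811 0.828 2.050

θ = κ·ℓ = 0.4181 × 2.4617 = 1.02924 rad
ρ = (1 − cos θ)/κ = (1 − 0.51547)/0.4181 = 1.15888
z = sin θ / κ = 0.85691/0.4181 = 2.04952
x = ρ cos φ = 1.15888 × cos(134.41°) = -0.81097
y = ρ sin φ = 1.15888 × sin(134.41°) = 0.82785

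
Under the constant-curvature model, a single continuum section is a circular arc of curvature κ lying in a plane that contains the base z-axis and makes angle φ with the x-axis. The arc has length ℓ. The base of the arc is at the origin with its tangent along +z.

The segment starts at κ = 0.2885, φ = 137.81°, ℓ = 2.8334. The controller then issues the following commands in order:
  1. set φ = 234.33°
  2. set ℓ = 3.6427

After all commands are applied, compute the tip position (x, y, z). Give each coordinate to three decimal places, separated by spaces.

-1.017 -1.417 3.008

initial: κ=0.2885, φ=137.81°, ℓ=2.8334
cmd 1: set φ=234.33° → (κ,φ,ℓ)=(0.2885,234.33°,2.8334) → tip=(-0.6385,-0.8896,2.5282)
cmd 2: set ℓ=3.6427 → (κ,φ,ℓ)=(0.2885,234.33°,3.6427) → tip=(-1.0171,-1.4170,3.0082)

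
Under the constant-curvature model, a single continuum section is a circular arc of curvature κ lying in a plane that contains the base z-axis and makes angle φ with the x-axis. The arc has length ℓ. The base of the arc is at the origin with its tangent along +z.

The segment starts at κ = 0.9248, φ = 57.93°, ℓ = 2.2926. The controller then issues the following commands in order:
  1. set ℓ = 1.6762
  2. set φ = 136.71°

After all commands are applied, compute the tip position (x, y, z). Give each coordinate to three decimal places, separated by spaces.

-0.771 0.726 1.081

initial: κ=0.9248, φ=57.93°, ℓ=2.2926
cmd 1: set ℓ=1.6762 → (κ,φ,ℓ)=(0.9248,57.93°,1.6762) → tip=(0.5623,0.8974,1.0811)
cmd 2: set φ=136.71° → (κ,φ,ℓ)=(0.9248,136.71°,1.6762) → tip=(-0.7708,0.7261,1.0811)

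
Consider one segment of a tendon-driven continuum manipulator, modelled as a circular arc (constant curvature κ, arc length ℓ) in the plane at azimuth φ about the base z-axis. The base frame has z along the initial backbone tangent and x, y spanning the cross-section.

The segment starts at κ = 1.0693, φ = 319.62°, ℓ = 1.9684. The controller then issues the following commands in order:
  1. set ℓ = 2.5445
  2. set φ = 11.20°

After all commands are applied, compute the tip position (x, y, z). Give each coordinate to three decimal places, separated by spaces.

initial: κ=1.0693, φ=319.62°, ℓ=1.9684
cmd 1: set ℓ=2.5445 → (κ,φ,ℓ)=(1.0693,319.62°,2.5445) → tip=(1.3627,-1.1589,0.3820)
cmd 2: set φ=11.20° → (κ,φ,ℓ)=(1.0693,11.20°,2.5445) → tip=(1.7547,0.3474,0.3820)

1.755 0.347 0.382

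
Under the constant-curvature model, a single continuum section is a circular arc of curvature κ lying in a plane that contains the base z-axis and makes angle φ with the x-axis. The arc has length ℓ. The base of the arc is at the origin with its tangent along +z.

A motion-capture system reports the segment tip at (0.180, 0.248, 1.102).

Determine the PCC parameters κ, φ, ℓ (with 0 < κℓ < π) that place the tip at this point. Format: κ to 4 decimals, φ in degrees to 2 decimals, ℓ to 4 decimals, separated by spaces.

ρ = √(x²+y²) = √(0.180² + 0.248²) = 0.30644
φ = atan2(y, x) mod 360° = atan2(0.248, 0.180) = 54.0276°
|p|² = ρ² + z² = 0.30644² + 1.102² = 1.30831
κ = 2ρ / |p|² = 2×0.30644 / 1.30831 = 0.46845
θ = 2·atan2(ρ, z) = 2·atan2(0.30644, 1.102) = 0.54244 rad
ℓ = θ/κ = 0.54244/0.46845 = 1.15796

0.4684 54.03 1.1580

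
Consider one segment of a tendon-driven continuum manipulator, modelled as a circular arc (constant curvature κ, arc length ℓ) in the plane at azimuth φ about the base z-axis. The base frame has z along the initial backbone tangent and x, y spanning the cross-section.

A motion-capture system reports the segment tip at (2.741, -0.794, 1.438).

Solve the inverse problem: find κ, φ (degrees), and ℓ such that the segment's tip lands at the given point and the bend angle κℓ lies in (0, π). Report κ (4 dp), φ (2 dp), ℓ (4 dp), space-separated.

0.5589 343.85 3.9505

ρ = √(x²+y²) = √(2.741² + -0.794²) = 2.85368
φ = atan2(y, x) mod 360° = atan2(-0.794, 2.741) = 343.8450°
|p|² = ρ² + z² = 2.85368² + 1.438² = 10.21136
κ = 2ρ / |p|² = 2×2.85368 / 10.21136 = 0.55892
θ = 2·atan2(ρ, z) = 2·atan2(2.85368, 1.438) = 2.20805 rad
ℓ = θ/κ = 2.20805/0.55892 = 3.95054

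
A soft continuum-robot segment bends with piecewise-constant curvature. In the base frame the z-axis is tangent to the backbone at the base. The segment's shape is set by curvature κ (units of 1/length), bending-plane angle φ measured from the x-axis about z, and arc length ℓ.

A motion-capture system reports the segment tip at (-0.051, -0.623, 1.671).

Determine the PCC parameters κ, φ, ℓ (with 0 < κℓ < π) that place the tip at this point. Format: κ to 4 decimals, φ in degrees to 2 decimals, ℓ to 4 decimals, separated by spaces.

ρ = √(x²+y²) = √(-0.051² + -0.623²) = 0.62508
φ = atan2(y, x) mod 360° = atan2(-0.623, -0.051) = 265.3201°
|p|² = ρ² + z² = 0.62508² + 1.671² = 3.18297
κ = 2ρ / |p|² = 2×0.62508 / 3.18297 = 0.39277
θ = 2·atan2(ρ, z) = 2·atan2(0.62508, 1.671) = 0.71592 rad
ℓ = θ/κ = 0.71592/0.39277 = 1.82277

0.3928 265.32 1.8228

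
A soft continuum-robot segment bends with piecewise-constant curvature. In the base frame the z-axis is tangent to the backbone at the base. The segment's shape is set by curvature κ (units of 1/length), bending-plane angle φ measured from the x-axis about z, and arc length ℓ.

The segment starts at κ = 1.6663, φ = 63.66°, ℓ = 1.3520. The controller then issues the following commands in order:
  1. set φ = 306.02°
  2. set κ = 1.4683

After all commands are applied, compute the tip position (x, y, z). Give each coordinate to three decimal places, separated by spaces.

initial: κ=1.6663, φ=63.66°, ℓ=1.3520
cmd 1: set φ=306.02° → (κ,φ,ℓ)=(1.6663,306.02°,1.3520) → tip=(0.5754,-0.7914,0.4659)
cmd 2: set κ=1.4683 → (κ,φ,ℓ)=(1.4683,306.02°,1.3520) → tip=(0.5618,-0.7726,0.6234)

0.562 -0.773 0.623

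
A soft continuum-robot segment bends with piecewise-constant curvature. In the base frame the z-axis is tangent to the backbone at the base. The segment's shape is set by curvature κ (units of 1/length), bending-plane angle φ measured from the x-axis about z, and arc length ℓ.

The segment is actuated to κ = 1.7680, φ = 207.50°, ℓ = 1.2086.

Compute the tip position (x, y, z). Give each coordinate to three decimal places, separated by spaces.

-0.771 -0.401 0.477

θ = κ·ℓ = 1.7680 × 1.2086 = 2.13680 rad
ρ = (1 − cos θ)/κ = (1 − -0.53627)/1.7680 = 0.86893
z = sin θ / κ = 0.84405/1.7680 = 0.47740
x = ρ cos φ = 0.86893 × cos(207.50°) = -0.77075
y = ρ sin φ = 0.86893 × sin(207.50°) = -0.40123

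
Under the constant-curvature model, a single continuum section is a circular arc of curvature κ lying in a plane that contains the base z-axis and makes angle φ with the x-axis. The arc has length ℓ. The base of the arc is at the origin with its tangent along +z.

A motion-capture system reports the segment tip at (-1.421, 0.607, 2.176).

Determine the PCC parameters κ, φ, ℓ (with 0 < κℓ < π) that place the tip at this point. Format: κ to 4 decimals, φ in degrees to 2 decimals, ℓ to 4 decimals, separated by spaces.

0.4339 156.87 2.8463

ρ = √(x²+y²) = √(-1.421² + 0.607²) = 1.54522
φ = atan2(y, x) mod 360° = atan2(0.607, -1.421) = 156.8696°
|p|² = ρ² + z² = 1.54522² + 2.176² = 7.12267
κ = 2ρ / |p|² = 2×1.54522 / 7.12267 = 0.43389
θ = 2·atan2(ρ, z) = 2·atan2(1.54522, 2.176) = 1.23497 rad
ℓ = θ/κ = 1.23497/0.43389 = 2.84629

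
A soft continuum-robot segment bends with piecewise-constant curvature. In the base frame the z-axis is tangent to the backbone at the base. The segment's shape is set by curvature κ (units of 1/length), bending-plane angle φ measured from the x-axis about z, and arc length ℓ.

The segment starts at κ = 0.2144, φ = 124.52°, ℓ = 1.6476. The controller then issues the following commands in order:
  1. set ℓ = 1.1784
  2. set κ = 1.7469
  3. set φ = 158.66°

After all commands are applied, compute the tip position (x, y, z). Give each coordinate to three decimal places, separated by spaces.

initial: κ=0.2144, φ=124.52°, ℓ=1.6476
cmd 1: set ℓ=1.1784 → (κ,φ,ℓ)=(0.2144,124.52°,1.1784) → tip=(-0.0839,0.1220,1.1659)
cmd 2: set κ=1.7469 → (κ,φ,ℓ)=(1.7469,124.52°,1.1784) → tip=(-0.4764,0.6927,0.5057)
cmd 3: set φ=158.66° → (κ,φ,ℓ)=(1.7469,158.66°,1.1784) → tip=(-0.7831,0.3059,0.5057)

-0.783 0.306 0.506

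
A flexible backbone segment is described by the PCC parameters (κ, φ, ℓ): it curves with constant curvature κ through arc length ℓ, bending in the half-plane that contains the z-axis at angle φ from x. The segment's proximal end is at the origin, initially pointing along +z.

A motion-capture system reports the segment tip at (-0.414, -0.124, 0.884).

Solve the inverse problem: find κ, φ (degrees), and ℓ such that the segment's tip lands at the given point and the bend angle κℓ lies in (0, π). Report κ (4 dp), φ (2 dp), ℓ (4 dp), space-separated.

0.8927 196.67 1.0187

ρ = √(x²+y²) = √(-0.414² + -0.124²) = 0.43217
φ = atan2(y, x) mod 360° = atan2(-0.124, -0.414) = 196.6738°
|p|² = ρ² + z² = 0.43217² + 0.884² = 0.96823
κ = 2ρ / |p|² = 2×0.43217 / 0.96823 = 0.89271
θ = 2·atan2(ρ, z) = 2·atan2(0.43217, 0.884) = 0.90943 rad
ℓ = θ/κ = 0.90943/0.89271 = 1.01873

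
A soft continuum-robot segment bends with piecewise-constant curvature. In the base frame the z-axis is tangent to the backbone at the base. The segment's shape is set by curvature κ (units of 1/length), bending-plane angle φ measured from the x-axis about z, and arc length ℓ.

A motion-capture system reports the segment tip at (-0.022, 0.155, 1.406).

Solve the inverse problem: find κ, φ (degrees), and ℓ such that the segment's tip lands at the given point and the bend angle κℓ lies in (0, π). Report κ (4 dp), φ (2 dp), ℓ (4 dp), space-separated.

0.1564 98.08 1.4176

ρ = √(x²+y²) = √(-0.022² + 0.155²) = 0.15655
φ = atan2(y, x) mod 360° = atan2(0.155, -0.022) = 98.0783°
|p|² = ρ² + z² = 0.15655² + 1.406² = 2.00134
κ = 2ρ / |p|² = 2×0.15655 / 2.00134 = 0.15645
θ = 2·atan2(ρ, z) = 2·atan2(0.15655, 1.406) = 0.22178 rad
ℓ = θ/κ = 0.22178/0.15645 = 1.41759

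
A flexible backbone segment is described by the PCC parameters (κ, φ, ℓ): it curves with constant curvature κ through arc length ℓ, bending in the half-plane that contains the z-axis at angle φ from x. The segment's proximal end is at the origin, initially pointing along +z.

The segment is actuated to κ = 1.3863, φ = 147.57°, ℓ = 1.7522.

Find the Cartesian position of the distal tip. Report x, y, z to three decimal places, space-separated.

θ = κ·ℓ = 1.3863 × 1.7522 = 2.42907 rad
ρ = (1 − cos θ)/κ = (1 − -0.75672)/1.3863 = 1.26720
z = sin θ / κ = 0.65374/1.3863 = 0.47157
x = ρ cos φ = 1.26720 × cos(147.57°) = -1.06958
y = ρ sin φ = 1.26720 × sin(147.57°) = 0.67956

-1.070 0.680 0.472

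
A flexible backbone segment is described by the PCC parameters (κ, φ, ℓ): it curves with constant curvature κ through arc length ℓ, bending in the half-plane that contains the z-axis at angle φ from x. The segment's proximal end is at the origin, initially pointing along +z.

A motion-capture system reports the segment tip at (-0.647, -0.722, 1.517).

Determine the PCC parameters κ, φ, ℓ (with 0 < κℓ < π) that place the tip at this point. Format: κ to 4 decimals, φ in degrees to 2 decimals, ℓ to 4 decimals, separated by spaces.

ρ = √(x²+y²) = √(-0.647² + -0.722²) = 0.96948
φ = atan2(y, x) mod 360° = atan2(-0.722, -0.647) = 228.1358°
|p|² = ρ² + z² = 0.96948² + 1.517² = 3.24118
κ = 2ρ / |p|² = 2×0.96948 / 3.24118 = 0.59823
θ = 2·atan2(ρ, z) = 2·atan2(0.96948, 1.517) = 1.13732 rad
ℓ = θ/κ = 1.13732/0.59823 = 1.90115

0.5982 228.14 1.9011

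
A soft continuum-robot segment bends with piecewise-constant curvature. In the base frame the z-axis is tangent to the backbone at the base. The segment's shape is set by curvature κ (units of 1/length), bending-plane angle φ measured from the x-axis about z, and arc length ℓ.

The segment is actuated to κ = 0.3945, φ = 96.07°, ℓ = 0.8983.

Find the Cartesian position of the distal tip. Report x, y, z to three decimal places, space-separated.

-0.017 0.157 0.880

θ = κ·ℓ = 0.3945 × 0.8983 = 0.35438 rad
ρ = (1 − cos θ)/κ = (1 − 0.93786)/0.3945 = 0.15751
z = sin θ / κ = 0.34701/0.3945 = 0.87962
x = ρ cos φ = 0.15751 × cos(96.07°) = -0.01666
y = ρ sin φ = 0.15751 × sin(96.07°) = 0.15663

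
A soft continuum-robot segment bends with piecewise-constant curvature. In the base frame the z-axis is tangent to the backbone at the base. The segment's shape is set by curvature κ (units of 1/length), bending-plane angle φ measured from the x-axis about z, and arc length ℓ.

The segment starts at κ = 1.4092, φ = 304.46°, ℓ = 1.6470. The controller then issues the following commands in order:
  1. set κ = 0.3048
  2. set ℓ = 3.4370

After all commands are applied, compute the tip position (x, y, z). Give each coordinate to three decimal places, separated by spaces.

initial: κ=1.4092, φ=304.46°, ℓ=1.6470
cmd 1: set κ=0.3048 → (κ,φ,ℓ)=(0.3048,304.46°,1.6470) → tip=(0.2290,-0.3338,1.5787)
cmd 2: set ℓ=3.4370 → (κ,φ,ℓ)=(0.3048,304.46°,3.4370) → tip=(0.9288,-1.3535,2.8419)

0.929 -1.353 2.842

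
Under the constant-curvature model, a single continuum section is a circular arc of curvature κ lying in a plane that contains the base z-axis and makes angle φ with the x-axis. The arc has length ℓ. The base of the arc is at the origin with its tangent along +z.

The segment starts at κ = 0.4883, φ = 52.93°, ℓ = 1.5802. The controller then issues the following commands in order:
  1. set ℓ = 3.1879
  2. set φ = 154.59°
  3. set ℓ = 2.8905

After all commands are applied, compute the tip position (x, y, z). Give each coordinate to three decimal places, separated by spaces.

-1.556 0.739 2.022

initial: κ=0.4883, φ=52.93°, ℓ=1.5802
cmd 1: set ℓ=3.1879 → (κ,φ,ℓ)=(0.4883,52.93°,3.1879) → tip=(1.2170,1.6109,2.0477)
cmd 2: set φ=154.59° → (κ,φ,ℓ)=(0.4883,154.59°,3.1879) → tip=(-1.8236,0.8663,2.0477)
cmd 3: set ℓ=2.8905 → (κ,φ,ℓ)=(0.4883,154.59°,2.8905) → tip=(-1.5563,0.7393,2.0220)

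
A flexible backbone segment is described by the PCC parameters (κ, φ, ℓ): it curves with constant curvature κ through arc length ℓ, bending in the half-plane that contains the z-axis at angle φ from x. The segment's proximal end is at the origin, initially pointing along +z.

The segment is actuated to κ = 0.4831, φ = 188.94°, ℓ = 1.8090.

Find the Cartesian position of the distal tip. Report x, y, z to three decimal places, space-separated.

-0.732 -0.115 1.587

θ = κ·ℓ = 0.4831 × 1.8090 = 0.87393 rad
ρ = (1 − cos θ)/κ = (1 − 0.64182)/0.4831 = 0.74142
z = sin θ / κ = 0.76686/0.4831 = 1.58736
x = ρ cos φ = 0.74142 × cos(188.94°) = -0.73241
y = ρ sin φ = 0.74142 × sin(188.94°) = -0.11522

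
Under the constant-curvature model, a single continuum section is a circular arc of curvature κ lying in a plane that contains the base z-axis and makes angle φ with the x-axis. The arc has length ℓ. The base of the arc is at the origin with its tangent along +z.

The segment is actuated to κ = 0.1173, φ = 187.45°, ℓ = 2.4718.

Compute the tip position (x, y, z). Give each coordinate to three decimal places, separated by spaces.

-0.353 -0.046 2.437

θ = κ·ℓ = 0.1173 × 2.4718 = 0.28994 rad
ρ = (1 − cos θ)/κ = (1 − 0.95826)/0.1173 = 0.35584
z = sin θ / κ = 0.28590/0.1173 = 2.43731
x = ρ cos φ = 0.35584 × cos(187.45°) = -0.35283
y = ρ sin φ = 0.35584 × sin(187.45°) = -0.04614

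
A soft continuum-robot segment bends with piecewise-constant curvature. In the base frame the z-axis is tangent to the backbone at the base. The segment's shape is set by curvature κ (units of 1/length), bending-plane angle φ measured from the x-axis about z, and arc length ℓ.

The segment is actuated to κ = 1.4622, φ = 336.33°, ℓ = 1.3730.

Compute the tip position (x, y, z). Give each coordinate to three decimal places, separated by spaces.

0.891 -0.391 0.620

θ = κ·ℓ = 1.4622 × 1.3730 = 2.00760 rad
ρ = (1 − cos θ)/κ = (1 − -0.42305)/1.4622 = 0.97322
z = sin θ / κ = 0.90611/1.4622 = 0.61969
x = ρ cos φ = 0.97322 × cos(336.33°) = 0.89135
y = ρ sin φ = 0.97322 × sin(336.33°) = -0.39072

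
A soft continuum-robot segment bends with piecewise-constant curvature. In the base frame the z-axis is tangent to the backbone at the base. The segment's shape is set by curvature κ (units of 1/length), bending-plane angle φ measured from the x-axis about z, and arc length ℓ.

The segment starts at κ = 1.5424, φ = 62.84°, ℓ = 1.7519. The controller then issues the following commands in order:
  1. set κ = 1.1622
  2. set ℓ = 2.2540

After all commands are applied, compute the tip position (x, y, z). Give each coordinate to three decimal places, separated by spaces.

initial: κ=1.5424, φ=62.84°, ℓ=1.7519
cmd 1: set κ=1.1622 → (κ,φ,ℓ)=(1.1622,62.84°,1.7519) → tip=(0.5690,1.1090,0.7690)
cmd 2: set ℓ=2.2540 → (κ,φ,ℓ)=(1.1622,62.84°,2.2540) → tip=(0.7332,1.4292,0.4290)

0.733 1.429 0.429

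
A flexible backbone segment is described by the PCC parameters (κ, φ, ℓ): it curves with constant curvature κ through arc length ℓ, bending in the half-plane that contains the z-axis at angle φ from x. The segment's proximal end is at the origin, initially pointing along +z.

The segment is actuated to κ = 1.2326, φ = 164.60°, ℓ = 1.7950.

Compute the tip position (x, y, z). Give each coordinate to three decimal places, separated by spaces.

θ = κ·ℓ = 1.2326 × 1.7950 = 2.21252 rad
ρ = (1 − cos θ)/κ = (1 − -0.59857)/1.2326 = 1.29691
z = sin θ / κ = 0.80107/1.2326 = 0.64990
x = ρ cos φ = 1.29691 × cos(164.60°) = -1.25035
y = ρ sin φ = 1.29691 × sin(164.60°) = 0.34440

-1.250 0.344 0.650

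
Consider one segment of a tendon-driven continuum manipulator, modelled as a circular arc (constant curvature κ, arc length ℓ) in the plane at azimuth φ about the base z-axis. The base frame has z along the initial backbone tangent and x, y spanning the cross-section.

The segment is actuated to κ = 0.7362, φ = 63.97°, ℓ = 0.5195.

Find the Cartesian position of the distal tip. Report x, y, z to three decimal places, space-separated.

0.043 0.088 0.507

θ = κ·ℓ = 0.7362 × 0.5195 = 0.38246 rad
ρ = (1 − cos θ)/κ = (1 − 0.92775)/0.7362 = 0.09814
z = sin θ / κ = 0.37320/0.7362 = 0.50693
x = ρ cos φ = 0.09814 × cos(63.97°) = 0.04307
y = ρ sin φ = 0.09814 × sin(63.97°) = 0.08818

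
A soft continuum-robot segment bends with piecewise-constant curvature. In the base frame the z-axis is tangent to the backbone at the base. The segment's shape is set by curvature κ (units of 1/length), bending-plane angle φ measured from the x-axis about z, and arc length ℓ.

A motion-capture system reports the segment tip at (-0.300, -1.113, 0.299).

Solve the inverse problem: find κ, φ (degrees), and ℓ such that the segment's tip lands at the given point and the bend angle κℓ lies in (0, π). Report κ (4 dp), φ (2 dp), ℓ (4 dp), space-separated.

1.6256 254.91 1.6203

ρ = √(x²+y²) = √(-0.300² + -1.113²) = 1.15272
φ = atan2(y, x) mod 360° = atan2(-1.113, -0.300) = 254.9149°
|p|² = ρ² + z² = 1.15272² + 0.299² = 1.41817
κ = 2ρ / |p|² = 2×1.15272 / 1.41817 = 1.62565
θ = 2·atan2(ρ, z) = 2·atan2(1.15272, 0.299) = 2.63401 rad
ℓ = θ/κ = 2.63401/1.62565 = 1.62028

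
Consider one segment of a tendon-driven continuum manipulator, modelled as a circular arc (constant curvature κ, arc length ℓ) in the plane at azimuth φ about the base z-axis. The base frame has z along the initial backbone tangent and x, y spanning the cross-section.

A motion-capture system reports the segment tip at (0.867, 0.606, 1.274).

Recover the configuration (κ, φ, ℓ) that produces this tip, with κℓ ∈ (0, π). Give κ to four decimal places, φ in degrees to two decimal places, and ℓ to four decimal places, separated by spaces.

ρ = √(x²+y²) = √(0.867² + 0.606²) = 1.05779
φ = atan2(y, x) mod 360° = atan2(0.606, 0.867) = 34.9521°
|p|² = ρ² + z² = 1.05779² + 1.274² = 2.74200
κ = 2ρ / |p|² = 2×1.05779 / 2.74200 = 0.77155
θ = 2·atan2(ρ, z) = 2·atan2(1.05779, 1.274) = 1.38588 rad
ℓ = θ/κ = 1.38588/0.77155 = 1.79624

0.7715 34.95 1.7962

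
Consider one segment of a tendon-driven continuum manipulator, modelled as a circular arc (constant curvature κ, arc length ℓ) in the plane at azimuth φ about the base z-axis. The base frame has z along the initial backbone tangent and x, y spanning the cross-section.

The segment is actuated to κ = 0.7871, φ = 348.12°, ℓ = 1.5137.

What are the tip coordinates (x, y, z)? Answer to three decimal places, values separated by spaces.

θ = κ·ℓ = 0.7871 × 1.5137 = 1.19143 rad
ρ = (1 − cos θ)/κ = (1 − 0.37033)/0.7871 = 0.79999
z = sin θ / κ = 0.92890/0.7871 = 1.18016
x = ρ cos φ = 0.79999 × cos(348.12°) = 0.78285
y = ρ sin φ = 0.79999 × sin(348.12°) = -0.16469

0.783 -0.165 1.180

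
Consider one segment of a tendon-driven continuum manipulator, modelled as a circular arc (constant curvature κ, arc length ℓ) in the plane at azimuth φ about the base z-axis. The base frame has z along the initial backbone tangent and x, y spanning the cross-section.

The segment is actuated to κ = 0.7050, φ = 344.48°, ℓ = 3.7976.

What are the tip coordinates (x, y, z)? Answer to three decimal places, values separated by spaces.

2.589 -0.719 0.635

θ = κ·ℓ = 0.7050 × 3.7976 = 2.67731 rad
ρ = (1 − cos θ)/κ = (1 − -0.89414)/0.7050 = 2.68673
z = sin θ / κ = 0.44778/0.7050 = 0.63515
x = ρ cos φ = 2.68673 × cos(344.48°) = 2.58876
y = ρ sin φ = 2.68673 × sin(344.48°) = -0.71890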